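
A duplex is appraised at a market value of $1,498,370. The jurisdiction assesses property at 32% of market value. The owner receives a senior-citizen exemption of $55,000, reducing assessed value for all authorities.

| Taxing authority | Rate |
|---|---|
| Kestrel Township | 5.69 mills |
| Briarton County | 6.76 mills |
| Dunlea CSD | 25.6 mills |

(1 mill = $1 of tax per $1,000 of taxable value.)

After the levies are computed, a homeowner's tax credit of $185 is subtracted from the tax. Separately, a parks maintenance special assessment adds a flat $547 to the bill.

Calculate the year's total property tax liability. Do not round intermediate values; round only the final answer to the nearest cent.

Assessed value = $1,498,370 × 0.32 = $479,478.4
Taxable value = $479,478.4 − $55,000 = $424,478.4
Kestrel Township: $424,478.4 × 0.00569 = $2,415.282096
Briarton County: $424,478.4 × 0.00676 = $2,869.473984
Dunlea CSD: $424,478.4 × 0.0256 = $10,866.64704
Levies subtotal = $16,151.40312
After credit = $16,151.40312 − $185 = $15,966.40312
Total = $15,966.40312 + $547 = $16,513.40312

$16,513.40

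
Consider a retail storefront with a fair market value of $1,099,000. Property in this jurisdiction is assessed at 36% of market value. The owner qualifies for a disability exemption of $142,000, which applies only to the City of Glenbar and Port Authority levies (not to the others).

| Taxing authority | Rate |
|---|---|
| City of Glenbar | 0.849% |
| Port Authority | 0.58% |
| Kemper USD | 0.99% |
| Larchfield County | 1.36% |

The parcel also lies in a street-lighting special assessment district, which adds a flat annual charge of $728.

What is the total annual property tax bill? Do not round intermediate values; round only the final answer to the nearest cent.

Assessed value = $1,099,000 × 0.36 = $395,640
City of Glenbar: ($395,640 − $142,000) × 0.00849 = $253,640 × 0.00849 = $2,153.4036
Port Authority: ($395,640 − $142,000) × 0.0058 = $253,640 × 0.0058 = $1,471.112
Kemper USD: $395,640 × 0.0099 = $3,916.836
Larchfield County: $395,640 × 0.0136 = $5,380.704
Levies subtotal = $12,922.0556
Total = $12,922.0556 + $728 = $13,650.0556

$13,650.06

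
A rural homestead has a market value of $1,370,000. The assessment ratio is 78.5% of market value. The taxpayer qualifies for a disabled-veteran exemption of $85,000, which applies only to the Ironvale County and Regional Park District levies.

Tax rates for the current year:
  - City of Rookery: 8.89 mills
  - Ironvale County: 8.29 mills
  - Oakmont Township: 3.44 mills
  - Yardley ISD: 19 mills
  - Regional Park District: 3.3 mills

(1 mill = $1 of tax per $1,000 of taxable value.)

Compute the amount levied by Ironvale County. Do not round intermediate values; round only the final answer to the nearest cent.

Assessed value = $1,370,000 × 0.785 = $1,075,450
Ironvale County taxable value = $1,075,450 − $85,000 = $990,450
Ironvale County levy = $990,450 × 0.00829 = $8,210.8305

$8,210.83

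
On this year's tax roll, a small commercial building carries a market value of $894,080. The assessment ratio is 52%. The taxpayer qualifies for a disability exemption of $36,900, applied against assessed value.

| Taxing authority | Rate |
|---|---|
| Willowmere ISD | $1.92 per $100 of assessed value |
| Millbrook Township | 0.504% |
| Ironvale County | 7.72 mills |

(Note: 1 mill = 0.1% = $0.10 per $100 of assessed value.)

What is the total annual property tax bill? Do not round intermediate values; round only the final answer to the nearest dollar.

Assessed value = $894,080 × 0.52 = $464,921.6
Taxable value = $464,921.6 − $36,900 = $428,021.6
Willowmere ISD: $428,021.6 × 0.0192 = $8,218.01472
Millbrook Township: $428,021.6 × 0.00504 = $2,157.228864
Ironvale County: $428,021.6 × 0.00772 = $3,304.326752
Total = $13,679.570336

$13,680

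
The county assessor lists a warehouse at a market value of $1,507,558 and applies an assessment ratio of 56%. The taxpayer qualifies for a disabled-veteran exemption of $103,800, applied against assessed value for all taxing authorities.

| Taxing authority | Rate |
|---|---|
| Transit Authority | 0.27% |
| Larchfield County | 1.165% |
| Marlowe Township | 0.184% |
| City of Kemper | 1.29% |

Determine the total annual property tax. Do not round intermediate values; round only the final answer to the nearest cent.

$21,539.18

Assessed value = $1,507,558 × 0.56 = $844,232.48
Taxable value = $844,232.48 − $103,800 = $740,432.48
Transit Authority: $740,432.48 × 0.0027 = $1,999.167696
Larchfield County: $740,432.48 × 0.01165 = $8,626.038392
Marlowe Township: $740,432.48 × 0.00184 = $1,362.3957632
City of Kemper: $740,432.48 × 0.0129 = $9,551.578992
Total = $1,999.167696 + $8,626.038392 + $1,362.3957632 + $9,551.578992 = $21,539.1808432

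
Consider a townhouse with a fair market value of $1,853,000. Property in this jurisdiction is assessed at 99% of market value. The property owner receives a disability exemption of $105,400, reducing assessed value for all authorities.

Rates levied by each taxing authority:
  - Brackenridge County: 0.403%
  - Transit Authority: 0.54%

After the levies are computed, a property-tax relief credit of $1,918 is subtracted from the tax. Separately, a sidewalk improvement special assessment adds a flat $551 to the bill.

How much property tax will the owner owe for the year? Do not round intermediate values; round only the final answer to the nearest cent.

$14,938.13

Assessed value = $1,853,000 × 0.99 = $1,834,470
Taxable value = $1,834,470 − $105,400 = $1,729,070
Brackenridge County: $1,729,070 × 0.00403 = $6,968.1521
Transit Authority: $1,729,070 × 0.0054 = $9,336.978
Levies subtotal = $16,305.1301
After credit = $16,305.1301 − $1,918 = $14,387.1301
Total = $14,387.1301 + $551 = $14,938.1301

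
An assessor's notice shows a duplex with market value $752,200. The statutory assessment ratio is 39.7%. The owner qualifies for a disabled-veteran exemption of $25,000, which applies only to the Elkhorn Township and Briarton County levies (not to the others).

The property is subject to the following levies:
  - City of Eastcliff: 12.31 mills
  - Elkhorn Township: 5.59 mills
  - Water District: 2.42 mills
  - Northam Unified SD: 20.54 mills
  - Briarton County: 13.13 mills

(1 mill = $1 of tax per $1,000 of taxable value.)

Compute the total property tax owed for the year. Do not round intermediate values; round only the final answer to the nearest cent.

$15,654.68

Assessed value = $752,200 × 0.397 = $298,623.4
City of Eastcliff: $298,623.4 × 0.01231 = $3,676.054054
Elkhorn Township: ($298,623.4 − $25,000) × 0.00559 = $273,623.4 × 0.00559 = $1,529.554806
Water District: $298,623.4 × 0.00242 = $722.668628
Northam Unified SD: $298,623.4 × 0.02054 = $6,133.724636
Briarton County: ($298,623.4 − $25,000) × 0.01313 = $273,623.4 × 0.01313 = $3,592.675242
Total = $15,654.677366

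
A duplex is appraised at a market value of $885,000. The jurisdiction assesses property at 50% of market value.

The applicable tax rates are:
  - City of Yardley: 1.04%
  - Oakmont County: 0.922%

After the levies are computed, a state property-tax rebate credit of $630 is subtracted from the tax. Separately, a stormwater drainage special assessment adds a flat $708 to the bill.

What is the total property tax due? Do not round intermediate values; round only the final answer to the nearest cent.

Assessed value = $885,000 × 0.5 = $442,500
City of Yardley: $442,500 × 0.0104 = $4,602
Oakmont County: $442,500 × 0.00922 = $4,079.85
Levies subtotal = $8,681.85
After credit = $8,681.85 − $630 = $8,051.85
Total = $8,051.85 + $708 = $8,759.85

$8,759.85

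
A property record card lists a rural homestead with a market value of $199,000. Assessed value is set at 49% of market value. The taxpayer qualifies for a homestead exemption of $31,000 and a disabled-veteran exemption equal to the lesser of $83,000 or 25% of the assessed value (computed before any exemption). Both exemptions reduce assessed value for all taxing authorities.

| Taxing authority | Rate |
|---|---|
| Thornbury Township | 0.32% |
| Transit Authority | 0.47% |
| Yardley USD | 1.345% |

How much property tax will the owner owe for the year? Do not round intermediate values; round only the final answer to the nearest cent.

$899.53

Assessed value = $199,000 × 0.49 = $97,510
Disabled-veteran exemption = min($83,000, 25% × $97,510) = min($83,000, $24,377.5) = $24,377.5 (percentage binds)
Taxable value = $97,510 − $31,000 − $24,377.5 = $42,132.5
Thornbury Township: $42,132.5 × 0.0032 = $134.824
Transit Authority: $42,132.5 × 0.0047 = $198.02275
Yardley USD: $42,132.5 × 0.01345 = $566.682125
Total = $899.528875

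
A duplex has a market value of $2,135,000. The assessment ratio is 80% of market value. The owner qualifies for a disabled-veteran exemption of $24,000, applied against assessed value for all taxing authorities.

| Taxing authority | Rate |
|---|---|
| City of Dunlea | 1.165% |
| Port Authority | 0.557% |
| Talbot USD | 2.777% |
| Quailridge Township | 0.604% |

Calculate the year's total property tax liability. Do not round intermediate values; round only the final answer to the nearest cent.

$85,934.52

Assessed value = $2,135,000 × 0.8 = $1,708,000
Taxable value = $1,708,000 − $24,000 = $1,684,000
City of Dunlea: $1,684,000 × 0.01165 = $19,618.6
Port Authority: $1,684,000 × 0.00557 = $9,379.88
Talbot USD: $1,684,000 × 0.02777 = $46,764.68
Quailridge Township: $1,684,000 × 0.00604 = $10,171.36
Total = $19,618.6 + $9,379.88 + $46,764.68 + $10,171.36 = $85,934.52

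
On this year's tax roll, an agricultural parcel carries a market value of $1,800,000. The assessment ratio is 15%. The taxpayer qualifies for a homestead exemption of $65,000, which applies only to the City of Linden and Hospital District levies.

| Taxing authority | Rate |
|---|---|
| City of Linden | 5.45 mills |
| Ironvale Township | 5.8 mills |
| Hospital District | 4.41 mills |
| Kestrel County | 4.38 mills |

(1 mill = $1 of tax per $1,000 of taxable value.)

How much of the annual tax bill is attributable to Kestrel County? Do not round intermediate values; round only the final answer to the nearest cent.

Assessed value = $1,800,000 × 0.15 = $270,000
Kestrel County taxable value = $270,000 (exemption does not apply)
Kestrel County levy = $270,000 × 0.00438 = $1,182.6

$1,182.60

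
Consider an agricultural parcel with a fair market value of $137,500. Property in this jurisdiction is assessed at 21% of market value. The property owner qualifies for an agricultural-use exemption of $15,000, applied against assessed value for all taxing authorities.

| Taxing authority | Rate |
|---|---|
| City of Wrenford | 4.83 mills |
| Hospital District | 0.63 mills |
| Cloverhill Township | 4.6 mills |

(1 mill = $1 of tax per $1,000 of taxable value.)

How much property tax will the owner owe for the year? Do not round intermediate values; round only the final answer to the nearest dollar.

Assessed value = $137,500 × 0.21 = $28,875
Taxable value = $28,875 − $15,000 = $13,875
City of Wrenford: $13,875 × 0.00483 = $67.01625
Hospital District: $13,875 × 0.00063 = $8.74125
Cloverhill Township: $13,875 × 0.0046 = $63.825
Total = $67.01625 + $8.74125 + $63.825 = $139.5825

$140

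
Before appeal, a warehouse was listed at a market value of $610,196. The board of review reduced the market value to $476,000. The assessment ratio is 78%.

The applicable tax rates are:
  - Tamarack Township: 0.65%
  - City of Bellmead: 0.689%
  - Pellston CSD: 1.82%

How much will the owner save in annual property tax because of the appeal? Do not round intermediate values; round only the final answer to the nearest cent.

$3,306.62

Old assessed value = $610,196 × 0.78 = $475,952.88
New assessed value = $476,000 × 0.78 = $371,280
Combined rate = 0.0065 + 0.00689 + 0.0182 = 0.03159
Old tax = $475,952.88 × 0.03159 = $15,035.3514792
New tax = $371,280 × 0.03159 = $11,728.7352
Reduction = $15,035.3514792 − $11,728.7352 = $3,306.6162792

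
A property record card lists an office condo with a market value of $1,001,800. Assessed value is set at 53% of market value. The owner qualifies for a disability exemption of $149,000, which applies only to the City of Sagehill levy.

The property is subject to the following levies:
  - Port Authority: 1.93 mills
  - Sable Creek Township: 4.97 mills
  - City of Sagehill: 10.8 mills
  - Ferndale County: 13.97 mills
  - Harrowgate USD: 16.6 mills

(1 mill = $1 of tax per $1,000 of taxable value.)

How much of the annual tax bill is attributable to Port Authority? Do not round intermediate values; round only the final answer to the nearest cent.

$1,024.74

Assessed value = $1,001,800 × 0.53 = $530,954
Port Authority taxable value = $530,954 (exemption does not apply)
Port Authority levy = $530,954 × 0.00193 = $1,024.74122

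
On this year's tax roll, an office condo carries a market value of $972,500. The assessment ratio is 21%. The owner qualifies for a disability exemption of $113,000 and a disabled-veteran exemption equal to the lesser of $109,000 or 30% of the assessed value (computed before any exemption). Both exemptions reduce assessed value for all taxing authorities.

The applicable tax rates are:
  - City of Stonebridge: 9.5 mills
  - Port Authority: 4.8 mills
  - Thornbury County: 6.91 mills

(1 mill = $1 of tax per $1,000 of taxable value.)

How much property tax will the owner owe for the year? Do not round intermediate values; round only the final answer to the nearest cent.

$635.40

Assessed value = $972,500 × 0.21 = $204,225
Disabled-veteran exemption = min($109,000, 30% × $204,225) = min($109,000, $61,267.5) = $61,267.5 (percentage binds)
Taxable value = $204,225 − $113,000 − $61,267.5 = $29,957.5
City of Stonebridge: $29,957.5 × 0.0095 = $284.59625
Port Authority: $29,957.5 × 0.0048 = $143.796
Thornbury County: $29,957.5 × 0.00691 = $207.006325
Total = $635.398575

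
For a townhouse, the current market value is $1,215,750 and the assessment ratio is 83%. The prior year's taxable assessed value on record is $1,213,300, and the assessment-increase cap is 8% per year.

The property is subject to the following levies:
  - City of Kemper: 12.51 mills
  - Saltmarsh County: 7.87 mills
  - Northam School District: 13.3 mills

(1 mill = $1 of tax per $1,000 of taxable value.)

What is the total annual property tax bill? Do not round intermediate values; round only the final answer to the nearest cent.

Uncapped assessed value = $1,215,750 × 0.83 = $1,009,072.5
Cap limit = $1,213,300 × 1.08 = $1,310,364
Taxable assessed value = min($1,009,072.5, $1,310,364) = $1,009,072.5 (cap does not bind)
City of Kemper: $1,009,072.5 × 0.01251 = $12,623.496975
Saltmarsh County: $1,009,072.5 × 0.00787 = $7,941.400575
Northam School District: $1,009,072.5 × 0.0133 = $13,420.66425
Total = $33,985.5618

$33,985.56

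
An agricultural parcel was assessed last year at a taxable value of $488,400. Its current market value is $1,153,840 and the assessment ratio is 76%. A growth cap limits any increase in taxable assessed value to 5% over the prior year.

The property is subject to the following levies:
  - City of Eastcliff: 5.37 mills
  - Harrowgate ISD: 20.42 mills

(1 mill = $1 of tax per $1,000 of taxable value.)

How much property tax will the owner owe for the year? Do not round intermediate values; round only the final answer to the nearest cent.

$13,225.63

Uncapped assessed value = $1,153,840 × 0.76 = $876,918.4
Cap limit = $488,400 × 1.05 = $512,820
Taxable assessed value = min($876,918.4, $512,820) = $512,820 (cap binds)
City of Eastcliff: $512,820 × 0.00537 = $2,753.8434
Harrowgate ISD: $512,820 × 0.02042 = $10,471.7844
Total = $13,225.6278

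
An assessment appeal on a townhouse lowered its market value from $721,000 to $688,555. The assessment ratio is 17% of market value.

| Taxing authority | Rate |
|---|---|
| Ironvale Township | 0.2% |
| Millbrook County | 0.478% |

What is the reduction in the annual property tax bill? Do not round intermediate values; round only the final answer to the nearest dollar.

Old assessed value = $721,000 × 0.17 = $122,570
New assessed value = $688,555 × 0.17 = $117,054.35
Combined rate = 0.002 + 0.00478 = 0.00678
Old tax = $122,570 × 0.00678 = $831.0246
New tax = $117,054.35 × 0.00678 = $793.628493
Reduction = $831.0246 − $793.628493 = $37.396107

$37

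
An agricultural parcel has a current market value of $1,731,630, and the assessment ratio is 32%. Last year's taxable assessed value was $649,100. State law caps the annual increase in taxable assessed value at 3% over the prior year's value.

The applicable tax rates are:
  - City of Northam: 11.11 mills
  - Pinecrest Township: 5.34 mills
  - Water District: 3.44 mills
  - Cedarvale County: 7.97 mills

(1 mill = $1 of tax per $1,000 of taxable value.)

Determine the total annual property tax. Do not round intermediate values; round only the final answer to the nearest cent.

$15,437.83

Uncapped assessed value = $1,731,630 × 0.32 = $554,121.6
Cap limit = $649,100 × 1.03 = $668,573
Taxable assessed value = min($554,121.6, $668,573) = $554,121.6 (cap does not bind)
City of Northam: $554,121.6 × 0.01111 = $6,156.290976
Pinecrest Township: $554,121.6 × 0.00534 = $2,959.009344
Water District: $554,121.6 × 0.00344 = $1,906.178304
Cedarvale County: $554,121.6 × 0.00797 = $4,416.349152
Total = $15,437.827776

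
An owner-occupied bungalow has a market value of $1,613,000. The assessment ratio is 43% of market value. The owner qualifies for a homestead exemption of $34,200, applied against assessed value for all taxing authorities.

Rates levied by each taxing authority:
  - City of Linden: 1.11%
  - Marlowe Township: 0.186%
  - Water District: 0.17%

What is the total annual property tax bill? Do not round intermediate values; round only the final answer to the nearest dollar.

$9,667

Assessed value = $1,613,000 × 0.43 = $693,590
Taxable value = $693,590 − $34,200 = $659,390
City of Linden: $659,390 × 0.0111 = $7,319.229
Marlowe Township: $659,390 × 0.00186 = $1,226.4654
Water District: $659,390 × 0.0017 = $1,120.963
Total = $7,319.229 + $1,226.4654 + $1,120.963 = $9,666.6574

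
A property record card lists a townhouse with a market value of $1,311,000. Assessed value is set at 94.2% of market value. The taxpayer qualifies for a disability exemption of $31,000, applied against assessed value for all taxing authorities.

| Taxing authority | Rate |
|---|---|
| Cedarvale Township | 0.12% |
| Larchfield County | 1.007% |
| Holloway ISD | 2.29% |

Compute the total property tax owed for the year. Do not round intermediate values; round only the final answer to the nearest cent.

Assessed value = $1,311,000 × 0.942 = $1,234,962
Taxable value = $1,234,962 − $31,000 = $1,203,962
Cedarvale Township: $1,203,962 × 0.0012 = $1,444.7544
Larchfield County: $1,203,962 × 0.01007 = $12,123.89734
Holloway ISD: $1,203,962 × 0.0229 = $27,570.7298
Total = $1,444.7544 + $12,123.89734 + $27,570.7298 = $41,139.38154

$41,139.38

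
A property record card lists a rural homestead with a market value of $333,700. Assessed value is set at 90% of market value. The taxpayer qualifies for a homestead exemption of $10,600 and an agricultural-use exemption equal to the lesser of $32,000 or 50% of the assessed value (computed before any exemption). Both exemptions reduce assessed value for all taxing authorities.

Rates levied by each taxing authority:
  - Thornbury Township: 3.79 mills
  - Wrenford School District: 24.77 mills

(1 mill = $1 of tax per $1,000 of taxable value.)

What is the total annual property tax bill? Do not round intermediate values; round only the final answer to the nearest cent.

Assessed value = $333,700 × 0.9 = $300,330
Agricultural-use exemption = min($32,000, 50% × $300,330) = min($32,000, $150,165) = $32,000 (dollar cap binds)
Taxable value = $300,330 − $10,600 − $32,000 = $257,730
Thornbury Township: $257,730 × 0.00379 = $976.7967
Wrenford School District: $257,730 × 0.02477 = $6,383.9721
Total = $7,360.7688

$7,360.77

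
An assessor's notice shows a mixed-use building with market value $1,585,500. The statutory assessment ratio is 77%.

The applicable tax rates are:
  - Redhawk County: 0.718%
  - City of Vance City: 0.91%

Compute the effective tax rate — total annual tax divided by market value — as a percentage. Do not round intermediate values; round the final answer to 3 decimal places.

1.254%

Assessed value = $1,585,500 × 0.77 = $1,220,835
Redhawk County: $1,220,835 × 0.00718 = $8,765.5953
City of Vance City: $1,220,835 × 0.0091 = $11,109.5985
Total tax = $19,875.1938
Effective rate = $19,875.1938 ÷ $1,585,500 = 1.254% of market value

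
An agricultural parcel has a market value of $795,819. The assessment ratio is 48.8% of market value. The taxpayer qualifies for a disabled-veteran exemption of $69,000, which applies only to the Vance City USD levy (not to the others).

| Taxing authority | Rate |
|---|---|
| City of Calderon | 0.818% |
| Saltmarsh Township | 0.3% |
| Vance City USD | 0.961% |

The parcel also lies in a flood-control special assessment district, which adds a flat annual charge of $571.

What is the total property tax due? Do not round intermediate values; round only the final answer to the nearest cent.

$7,981.91

Assessed value = $795,819 × 0.488 = $388,359.672
City of Calderon: $388,359.672 × 0.00818 = $3,176.78211696
Saltmarsh Township: $388,359.672 × 0.003 = $1,165.079016
Vance City USD: ($388,359.672 − $69,000) × 0.00961 = $319,359.672 × 0.00961 = $3,069.04644792
Levies subtotal = $7,410.90758088
Total = $7,410.90758088 + $571 = $7,981.90758088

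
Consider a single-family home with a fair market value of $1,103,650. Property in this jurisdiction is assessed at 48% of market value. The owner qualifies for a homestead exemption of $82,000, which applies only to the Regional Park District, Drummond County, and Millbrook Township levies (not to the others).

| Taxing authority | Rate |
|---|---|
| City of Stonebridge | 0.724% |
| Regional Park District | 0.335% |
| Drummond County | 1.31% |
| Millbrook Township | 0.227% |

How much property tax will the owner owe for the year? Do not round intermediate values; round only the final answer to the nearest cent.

Assessed value = $1,103,650 × 0.48 = $529,752
City of Stonebridge: $529,752 × 0.00724 = $3,835.40448
Regional Park District: ($529,752 − $82,000) × 0.00335 = $447,752 × 0.00335 = $1,499.9692
Drummond County: ($529,752 − $82,000) × 0.0131 = $447,752 × 0.0131 = $5,865.5512
Millbrook Township: ($529,752 − $82,000) × 0.00227 = $447,752 × 0.00227 = $1,016.39704
Total = $12,217.32192

$12,217.32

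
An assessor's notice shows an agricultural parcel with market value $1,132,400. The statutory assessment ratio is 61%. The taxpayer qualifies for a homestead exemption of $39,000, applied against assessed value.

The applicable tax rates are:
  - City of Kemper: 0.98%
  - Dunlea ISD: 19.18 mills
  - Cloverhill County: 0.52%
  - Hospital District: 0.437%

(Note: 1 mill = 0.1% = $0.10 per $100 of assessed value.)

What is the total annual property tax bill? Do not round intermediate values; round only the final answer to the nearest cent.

Assessed value = $1,132,400 × 0.61 = $690,764
Taxable value = $690,764 − $39,000 = $651,764
City of Kemper: $651,764 × 0.0098 = $6,387.2872
Dunlea ISD: $651,764 × 0.01918 = $12,500.83352
Cloverhill County: $651,764 × 0.0052 = $3,389.1728
Hospital District: $651,764 × 0.00437 = $2,848.20868
Total = $25,125.5022

$25,125.50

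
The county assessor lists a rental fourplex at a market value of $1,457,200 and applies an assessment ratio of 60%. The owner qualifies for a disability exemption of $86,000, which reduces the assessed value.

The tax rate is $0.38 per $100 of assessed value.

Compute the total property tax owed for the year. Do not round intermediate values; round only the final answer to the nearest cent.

$2,995.62

Assessed value = $1,457,200 × 0.6 = $874,320
Taxable value = $874,320 − $86,000 = $788,320
Tax = $788,320 × 0.0038 = $2,995.616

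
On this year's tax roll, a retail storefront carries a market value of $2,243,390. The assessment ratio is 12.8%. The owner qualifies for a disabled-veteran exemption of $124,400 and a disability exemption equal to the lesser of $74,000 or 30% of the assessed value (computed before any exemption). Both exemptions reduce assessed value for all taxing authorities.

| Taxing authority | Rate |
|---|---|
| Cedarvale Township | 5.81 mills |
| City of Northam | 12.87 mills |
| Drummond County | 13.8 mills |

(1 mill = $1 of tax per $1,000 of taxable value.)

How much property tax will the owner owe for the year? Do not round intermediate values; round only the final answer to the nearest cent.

$2,882.73

Assessed value = $2,243,390 × 0.128 = $287,153.92
Disability exemption = min($74,000, 30% × $287,153.92) = min($74,000, $86,146.176) = $74,000 (dollar cap binds)
Taxable value = $287,153.92 − $124,400 − $74,000 = $88,753.92
Cedarvale Township: $88,753.92 × 0.00581 = $515.6602752
City of Northam: $88,753.92 × 0.01287 = $1,142.2629504
Drummond County: $88,753.92 × 0.0138 = $1,224.804096
Total = $2,882.7273216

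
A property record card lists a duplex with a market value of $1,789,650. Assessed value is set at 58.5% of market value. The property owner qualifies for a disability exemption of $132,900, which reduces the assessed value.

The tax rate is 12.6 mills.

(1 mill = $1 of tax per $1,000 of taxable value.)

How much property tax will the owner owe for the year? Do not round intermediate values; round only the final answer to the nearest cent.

Assessed value = $1,789,650 × 0.585 = $1,046,945.25
Taxable value = $1,046,945.25 − $132,900 = $914,045.25
Tax = $914,045.25 × 0.0126 = $11,516.97015

$11,516.97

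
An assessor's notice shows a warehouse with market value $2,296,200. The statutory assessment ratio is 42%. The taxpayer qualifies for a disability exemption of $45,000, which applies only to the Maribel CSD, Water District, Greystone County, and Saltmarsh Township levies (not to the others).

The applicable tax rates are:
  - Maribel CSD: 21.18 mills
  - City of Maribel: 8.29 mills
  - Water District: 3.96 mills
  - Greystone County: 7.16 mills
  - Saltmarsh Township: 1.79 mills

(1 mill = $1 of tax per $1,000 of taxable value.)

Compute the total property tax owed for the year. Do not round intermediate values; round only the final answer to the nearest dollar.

$39,337

Assessed value = $2,296,200 × 0.42 = $964,404
Maribel CSD: ($964,404 − $45,000) × 0.02118 = $919,404 × 0.02118 = $19,472.97672
City of Maribel: $964,404 × 0.00829 = $7,994.90916
Water District: ($964,404 − $45,000) × 0.00396 = $919,404 × 0.00396 = $3,640.83984
Greystone County: ($964,404 − $45,000) × 0.00716 = $919,404 × 0.00716 = $6,582.93264
Saltmarsh Township: ($964,404 − $45,000) × 0.00179 = $919,404 × 0.00179 = $1,645.73316
Total = $39,337.39152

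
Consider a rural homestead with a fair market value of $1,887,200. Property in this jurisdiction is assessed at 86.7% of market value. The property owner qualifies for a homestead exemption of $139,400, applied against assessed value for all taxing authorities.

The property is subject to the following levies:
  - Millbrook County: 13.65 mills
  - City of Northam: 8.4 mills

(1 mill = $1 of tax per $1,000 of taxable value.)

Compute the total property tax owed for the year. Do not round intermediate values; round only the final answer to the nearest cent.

$33,004.49

Assessed value = $1,887,200 × 0.867 = $1,636,202.4
Taxable value = $1,636,202.4 − $139,400 = $1,496,802.4
Millbrook County: $1,496,802.4 × 0.01365 = $20,431.35276
City of Northam: $1,496,802.4 × 0.0084 = $12,573.14016
Total = $20,431.35276 + $12,573.14016 = $33,004.49292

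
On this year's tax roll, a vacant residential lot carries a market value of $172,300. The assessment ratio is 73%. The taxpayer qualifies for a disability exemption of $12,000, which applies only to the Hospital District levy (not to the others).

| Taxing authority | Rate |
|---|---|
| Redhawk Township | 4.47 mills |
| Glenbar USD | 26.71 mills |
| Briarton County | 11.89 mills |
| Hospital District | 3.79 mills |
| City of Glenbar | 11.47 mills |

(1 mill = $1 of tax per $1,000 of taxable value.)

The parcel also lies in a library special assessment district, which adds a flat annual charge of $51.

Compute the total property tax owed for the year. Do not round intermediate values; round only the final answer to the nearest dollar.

$7,342

Assessed value = $172,300 × 0.73 = $125,779
Redhawk Township: $125,779 × 0.00447 = $562.23213
Glenbar USD: $125,779 × 0.02671 = $3,359.55709
Briarton County: $125,779 × 0.01189 = $1,495.51231
Hospital District: ($125,779 − $12,000) × 0.00379 = $113,779 × 0.00379 = $431.22241
City of Glenbar: $125,779 × 0.01147 = $1,442.68513
Levies subtotal = $7,291.20907
Total = $7,291.20907 + $51 = $7,342.20907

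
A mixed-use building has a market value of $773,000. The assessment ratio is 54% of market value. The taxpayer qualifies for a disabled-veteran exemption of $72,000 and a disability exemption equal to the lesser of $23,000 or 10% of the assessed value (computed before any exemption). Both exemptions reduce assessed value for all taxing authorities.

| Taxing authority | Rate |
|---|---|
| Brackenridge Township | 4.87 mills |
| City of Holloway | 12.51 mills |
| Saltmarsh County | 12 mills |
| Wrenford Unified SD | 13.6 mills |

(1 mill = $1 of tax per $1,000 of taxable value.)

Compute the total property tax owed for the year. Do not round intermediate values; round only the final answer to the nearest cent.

Assessed value = $773,000 × 0.54 = $417,420
Disability exemption = min($23,000, 10% × $417,420) = min($23,000, $41,742) = $23,000 (dollar cap binds)
Taxable value = $417,420 − $72,000 − $23,000 = $322,420
Brackenridge Township: $322,420 × 0.00487 = $1,570.1854
City of Holloway: $322,420 × 0.01251 = $4,033.4742
Saltmarsh County: $322,420 × 0.012 = $3,869.04
Wrenford Unified SD: $322,420 × 0.0136 = $4,384.912
Total = $13,857.6116

$13,857.61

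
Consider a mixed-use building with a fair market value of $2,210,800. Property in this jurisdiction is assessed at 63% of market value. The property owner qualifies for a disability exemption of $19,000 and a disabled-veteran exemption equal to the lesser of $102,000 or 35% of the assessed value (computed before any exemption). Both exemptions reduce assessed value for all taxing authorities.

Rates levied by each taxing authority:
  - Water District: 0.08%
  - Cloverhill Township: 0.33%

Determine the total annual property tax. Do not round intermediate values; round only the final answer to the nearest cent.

$5,214.40

Assessed value = $2,210,800 × 0.63 = $1,392,804
Disabled-veteran exemption = min($102,000, 35% × $1,392,804) = min($102,000, $487,481.4) = $102,000 (dollar cap binds)
Taxable value = $1,392,804 − $19,000 − $102,000 = $1,271,804
Water District: $1,271,804 × 0.0008 = $1,017.4432
Cloverhill Township: $1,271,804 × 0.0033 = $4,196.9532
Total = $5,214.3964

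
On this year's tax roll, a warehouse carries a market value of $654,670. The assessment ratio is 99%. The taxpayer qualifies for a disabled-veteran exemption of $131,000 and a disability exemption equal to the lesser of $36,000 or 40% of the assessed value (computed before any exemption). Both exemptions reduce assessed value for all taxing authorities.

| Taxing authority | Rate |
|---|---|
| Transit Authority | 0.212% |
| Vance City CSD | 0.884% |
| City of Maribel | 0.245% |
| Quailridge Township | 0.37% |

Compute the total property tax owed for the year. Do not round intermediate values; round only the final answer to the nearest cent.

$8,232.02

Assessed value = $654,670 × 0.99 = $648,123.3
Disability exemption = min($36,000, 40% × $648,123.3) = min($36,000, $259,249.32) = $36,000 (dollar cap binds)
Taxable value = $648,123.3 − $131,000 − $36,000 = $481,123.3
Transit Authority: $481,123.3 × 0.00212 = $1,019.981396
Vance City CSD: $481,123.3 × 0.00884 = $4,253.129972
City of Maribel: $481,123.3 × 0.00245 = $1,178.752085
Quailridge Township: $481,123.3 × 0.0037 = $1,780.15621
Total = $8,232.019663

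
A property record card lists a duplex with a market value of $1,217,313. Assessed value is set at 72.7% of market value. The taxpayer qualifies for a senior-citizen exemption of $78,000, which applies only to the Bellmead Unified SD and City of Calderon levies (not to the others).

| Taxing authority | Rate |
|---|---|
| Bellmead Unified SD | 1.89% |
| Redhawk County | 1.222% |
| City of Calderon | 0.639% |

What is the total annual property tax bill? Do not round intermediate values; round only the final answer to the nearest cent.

Assessed value = $1,217,313 × 0.727 = $884,986.551
Bellmead Unified SD: ($884,986.551 − $78,000) × 0.0189 = $806,986.551 × 0.0189 = $15,252.0458139
Redhawk County: $884,986.551 × 0.01222 = $10,814.53565322
City of Calderon: ($884,986.551 − $78,000) × 0.00639 = $806,986.551 × 0.00639 = $5,156.64406089
Total = $31,223.22552801

$31,223.23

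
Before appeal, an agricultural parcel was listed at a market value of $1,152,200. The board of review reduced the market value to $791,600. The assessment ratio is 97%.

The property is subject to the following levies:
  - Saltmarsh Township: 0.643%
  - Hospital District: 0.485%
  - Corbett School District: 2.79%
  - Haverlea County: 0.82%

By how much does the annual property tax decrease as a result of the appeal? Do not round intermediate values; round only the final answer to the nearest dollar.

$16,573

Old assessed value = $1,152,200 × 0.97 = $1,117,634
New assessed value = $791,600 × 0.97 = $767,852
Combined rate = 0.00643 + 0.00485 + 0.0279 + 0.0082 = 0.04738
Old tax = $1,117,634 × 0.04738 = $52,953.49892
New tax = $767,852 × 0.04738 = $36,380.82776
Reduction = $52,953.49892 − $36,380.82776 = $16,572.67116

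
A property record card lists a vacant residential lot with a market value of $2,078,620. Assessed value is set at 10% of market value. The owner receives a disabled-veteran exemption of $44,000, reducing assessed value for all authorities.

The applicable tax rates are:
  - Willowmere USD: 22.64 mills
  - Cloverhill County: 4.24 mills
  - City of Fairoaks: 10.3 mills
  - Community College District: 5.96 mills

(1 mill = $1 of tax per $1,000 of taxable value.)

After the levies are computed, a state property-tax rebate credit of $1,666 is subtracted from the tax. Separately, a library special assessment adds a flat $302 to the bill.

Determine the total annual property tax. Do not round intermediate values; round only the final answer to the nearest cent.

$5,705.01

Assessed value = $2,078,620 × 0.1 = $207,862
Taxable value = $207,862 − $44,000 = $163,862
Willowmere USD: $163,862 × 0.02264 = $3,709.83568
Cloverhill County: $163,862 × 0.00424 = $694.77488
City of Fairoaks: $163,862 × 0.0103 = $1,687.7786
Community College District: $163,862 × 0.00596 = $976.61752
Levies subtotal = $7,069.00668
After credit = $7,069.00668 − $1,666 = $5,403.00668
Total = $5,403.00668 + $302 = $5,705.00668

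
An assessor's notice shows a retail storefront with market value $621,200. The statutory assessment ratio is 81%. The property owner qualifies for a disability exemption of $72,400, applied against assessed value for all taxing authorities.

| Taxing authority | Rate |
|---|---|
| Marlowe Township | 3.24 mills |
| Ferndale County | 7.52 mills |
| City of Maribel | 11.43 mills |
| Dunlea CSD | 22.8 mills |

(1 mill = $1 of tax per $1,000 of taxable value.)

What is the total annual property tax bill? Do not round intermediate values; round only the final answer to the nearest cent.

Assessed value = $621,200 × 0.81 = $503,172
Taxable value = $503,172 − $72,400 = $430,772
Marlowe Township: $430,772 × 0.00324 = $1,395.70128
Ferndale County: $430,772 × 0.00752 = $3,239.40544
City of Maribel: $430,772 × 0.01143 = $4,923.72396
Dunlea CSD: $430,772 × 0.0228 = $9,821.6016
Total = $1,395.70128 + $3,239.40544 + $4,923.72396 + $9,821.6016 = $19,380.43228

$19,380.43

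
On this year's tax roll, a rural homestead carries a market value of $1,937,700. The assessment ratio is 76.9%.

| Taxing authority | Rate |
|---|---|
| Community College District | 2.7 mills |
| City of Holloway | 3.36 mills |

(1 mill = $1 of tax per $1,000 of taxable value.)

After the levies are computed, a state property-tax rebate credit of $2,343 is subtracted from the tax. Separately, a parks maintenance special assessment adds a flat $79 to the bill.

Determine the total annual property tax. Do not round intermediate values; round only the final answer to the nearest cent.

$6,765.95

Assessed value = $1,937,700 × 0.769 = $1,490,091.3
Community College District: $1,490,091.3 × 0.0027 = $4,023.24651
City of Holloway: $1,490,091.3 × 0.00336 = $5,006.706768
Levies subtotal = $9,029.953278
After credit = $9,029.953278 − $2,343 = $6,686.953278
Total = $6,686.953278 + $79 = $6,765.953278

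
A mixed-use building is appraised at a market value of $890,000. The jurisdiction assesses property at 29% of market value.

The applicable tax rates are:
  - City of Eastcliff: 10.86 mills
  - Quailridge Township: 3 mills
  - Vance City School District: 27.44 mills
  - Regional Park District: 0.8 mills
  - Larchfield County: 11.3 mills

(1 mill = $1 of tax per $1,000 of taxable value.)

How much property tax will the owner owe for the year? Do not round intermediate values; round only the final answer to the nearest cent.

$13,782.54

Assessed value = $890,000 × 0.29 = $258,100
City of Eastcliff: $258,100 × 0.01086 = $2,802.966
Quailridge Township: $258,100 × 0.003 = $774.3
Vance City School District: $258,100 × 0.02744 = $7,082.264
Regional Park District: $258,100 × 0.0008 = $206.48
Larchfield County: $258,100 × 0.0113 = $2,916.53
Total = $2,802.966 + $774.3 + $7,082.264 + $206.48 + $2,916.53 = $13,782.54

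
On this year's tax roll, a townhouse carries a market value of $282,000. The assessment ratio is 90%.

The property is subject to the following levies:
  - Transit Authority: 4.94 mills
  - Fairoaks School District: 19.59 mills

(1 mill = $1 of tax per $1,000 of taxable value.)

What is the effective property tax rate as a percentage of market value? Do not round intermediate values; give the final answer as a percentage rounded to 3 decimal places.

Assessed value = $282,000 × 0.9 = $253,800
Transit Authority: $253,800 × 0.00494 = $1,253.772
Fairoaks School District: $253,800 × 0.01959 = $4,971.942
Total tax = $6,225.714
Effective rate = $6,225.714 ÷ $282,000 = 2.208% of market value

2.208%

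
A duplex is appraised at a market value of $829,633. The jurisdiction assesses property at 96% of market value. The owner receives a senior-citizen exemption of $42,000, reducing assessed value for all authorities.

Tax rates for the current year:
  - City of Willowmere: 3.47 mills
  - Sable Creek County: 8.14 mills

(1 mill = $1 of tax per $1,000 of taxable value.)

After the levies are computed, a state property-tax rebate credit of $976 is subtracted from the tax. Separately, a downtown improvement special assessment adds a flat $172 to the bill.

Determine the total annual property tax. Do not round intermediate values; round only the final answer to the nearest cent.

$7,955.14

Assessed value = $829,633 × 0.96 = $796,447.68
Taxable value = $796,447.68 − $42,000 = $754,447.68
City of Willowmere: $754,447.68 × 0.00347 = $2,617.9334496
Sable Creek County: $754,447.68 × 0.00814 = $6,141.2041152
Levies subtotal = $8,759.1375648
After credit = $8,759.1375648 − $976 = $7,783.1375648
Total = $7,783.1375648 + $172 = $7,955.1375648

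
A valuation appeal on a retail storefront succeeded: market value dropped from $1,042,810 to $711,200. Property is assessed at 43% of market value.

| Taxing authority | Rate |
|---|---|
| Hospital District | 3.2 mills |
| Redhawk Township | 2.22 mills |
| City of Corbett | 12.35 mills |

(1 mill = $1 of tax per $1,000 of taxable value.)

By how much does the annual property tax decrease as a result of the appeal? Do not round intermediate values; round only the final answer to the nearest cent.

Old assessed value = $1,042,810 × 0.43 = $448,408.3
New assessed value = $711,200 × 0.43 = $305,816
Combined rate = 0.0032 + 0.00222 + 0.01235 = 0.01777
Old tax = $448,408.3 × 0.01777 = $7,968.215491
New tax = $305,816 × 0.01777 = $5,434.35032
Reduction = $7,968.215491 − $5,434.35032 = $2,533.865171

$2,533.87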